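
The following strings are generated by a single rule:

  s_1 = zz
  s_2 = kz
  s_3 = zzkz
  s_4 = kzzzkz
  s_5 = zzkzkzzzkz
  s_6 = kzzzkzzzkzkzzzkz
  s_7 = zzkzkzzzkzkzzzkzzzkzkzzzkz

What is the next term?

kzzzkzzzkzkzzzkzzzkzkzzzkzkzzzkzzzkzkzzzkz

Each term (from the third on) is the two preceding terms concatenated in order: term 3 = zz·kz = zzkz.
So term 8 is kzzzkzzzkzkzzzkz·zzkzkzzzkzkzzzkzzzkzkzzzkz.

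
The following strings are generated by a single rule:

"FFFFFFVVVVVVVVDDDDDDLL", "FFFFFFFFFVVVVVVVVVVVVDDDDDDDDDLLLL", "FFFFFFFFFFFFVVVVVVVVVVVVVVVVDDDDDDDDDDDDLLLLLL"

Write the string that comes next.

FFFFFFFFFFFFFFFVVVVVVVVVVVVVVVVVVVVDDDDDDDDDDDDDDDLLLLLLLL

Term n consists of 3n F's, followed by 4n V's, followed by 3n D's, followed by 2n-2 L's, where the shown terms are n = 2, 3, 4.
At n = 5 the blocks have lengths 15, 20, 15, 8.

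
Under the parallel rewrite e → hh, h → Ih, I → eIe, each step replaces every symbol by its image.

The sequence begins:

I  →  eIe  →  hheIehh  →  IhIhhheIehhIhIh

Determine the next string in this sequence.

Applying the rule to each of the 15 symbols of IhIhhheIehhIhIh gives the pieces eIe Ih eIe Ih Ih Ih hh eIe hh Ih Ih eIe Ih eIe Ih, which concatenate to the answer.

eIeIheIeIhIhIhhheIehhIhIheIeIheIeIh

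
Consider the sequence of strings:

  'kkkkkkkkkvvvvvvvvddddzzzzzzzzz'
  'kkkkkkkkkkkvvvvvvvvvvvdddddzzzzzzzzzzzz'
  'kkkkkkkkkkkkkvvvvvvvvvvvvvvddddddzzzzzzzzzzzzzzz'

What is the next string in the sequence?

kkkkkkkkkkkkkkkvvvvvvvvvvvvvvvvvdddddddzzzzzzzzzzzzzzzzzz

Term n consists of 2n+3 k's, followed by 3n-1 v's, followed by n+1 d's, followed by 3n z's, where the shown terms are n = 3, 4, 5.
At n = 6 the blocks have lengths 15, 17, 7, 18.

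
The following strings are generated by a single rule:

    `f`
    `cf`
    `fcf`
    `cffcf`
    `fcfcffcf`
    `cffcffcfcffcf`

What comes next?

Each term (from the third on) is the two preceding terms concatenated in order: term 3 = f·cf = fcf.
Continuing: fcfcffcf · cffcffcfcffcf gives term 7.

fcfcffcfcffcffcfcffcf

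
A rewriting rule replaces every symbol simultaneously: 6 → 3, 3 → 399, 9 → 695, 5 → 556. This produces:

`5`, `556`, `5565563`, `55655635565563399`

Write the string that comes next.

φ(55655635565563399) expands symbol-by-symbol to 556 556 3 556 556 3 399 556 556 3 556 556 3 399 399 695 695; joining the 17 pieces gives the next term.

5565563556556339955655635565563399399695695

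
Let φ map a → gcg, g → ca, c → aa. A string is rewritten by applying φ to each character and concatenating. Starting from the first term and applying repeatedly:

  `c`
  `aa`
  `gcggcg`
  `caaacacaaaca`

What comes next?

aagcggcggcgaagcgaagcggcggcgaagcg

Apply φ to caaacacaaaca symbol by symbol: c→aa, a→gcg, a→gcg, a→gcg, c→aa, a→gcg, c→aa, a→gcg, a→gcg, a→gcg, c→aa, a→gcg; joined: aa gcg gcg gcg aa gcg aa gcg gcg gcg aa gcg.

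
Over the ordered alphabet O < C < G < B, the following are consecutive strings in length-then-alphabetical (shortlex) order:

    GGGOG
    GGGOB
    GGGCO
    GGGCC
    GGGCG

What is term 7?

Advancing 2 positions from GGGCG through GGGCG → GGGCB reaches term 7.

GGGGO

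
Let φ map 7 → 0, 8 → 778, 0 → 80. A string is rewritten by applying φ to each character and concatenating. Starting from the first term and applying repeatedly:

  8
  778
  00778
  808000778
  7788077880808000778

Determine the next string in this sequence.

Applying the rule to each of the 19 symbols of 7788077880808000778 gives the pieces 0 0 778 778 80 0 0 778 778 80 778 80 778 80 80 80 0 0 778, which concatenate to the answer.

007787788000778778807788077880808000778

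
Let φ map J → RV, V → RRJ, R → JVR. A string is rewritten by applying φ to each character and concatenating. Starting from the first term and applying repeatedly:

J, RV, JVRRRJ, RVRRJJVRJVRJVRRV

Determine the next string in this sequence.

JVRRRJJVRJVRRVRVRRJJVRRVRRJJVRRVRRJJVRJVRRRJ

Replace each of the 16 characters of RVRRJJVRJVRJVRRV in place — JVR RRJ JVR JVR RV RV RRJ JVR RV RRJ JVR RV RRJ JVR JVR RRJ — and concatenate.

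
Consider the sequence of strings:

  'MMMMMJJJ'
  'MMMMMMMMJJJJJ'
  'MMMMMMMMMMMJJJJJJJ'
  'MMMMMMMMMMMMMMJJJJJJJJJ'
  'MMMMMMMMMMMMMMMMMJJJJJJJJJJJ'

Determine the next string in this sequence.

MMMMMMMMMMMMMMMMMMMMJJJJJJJJJJJJJ

Reading off run lengths: M runs 5, 8, 11, 14, 17; J runs 3, 5, 7, 9, 11 — each is linear in n (n = 1, 2, …).
At n = 6 the blocks have lengths 20, 13.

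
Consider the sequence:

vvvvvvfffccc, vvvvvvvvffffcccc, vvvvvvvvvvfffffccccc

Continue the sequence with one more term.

Each string has the form v^{2n} f^{n} c^{n}, where the shown terms are n = 3, 4, 5.
At n = 6 the blocks have lengths 12, 6, 6.

vvvvvvvvvvvvffffffcccccc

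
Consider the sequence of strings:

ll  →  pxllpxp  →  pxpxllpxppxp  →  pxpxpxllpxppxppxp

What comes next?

Each term wraps the previous one in px on the left and pxp on the right.
Applying this once more to pxpxpxllpxppxppxp:

pxpxpxpxllpxppxppxppxp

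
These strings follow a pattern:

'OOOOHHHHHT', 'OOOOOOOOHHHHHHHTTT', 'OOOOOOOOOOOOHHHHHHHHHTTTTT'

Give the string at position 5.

Each string has the form O^{4n} H^{2n+3} T^{2n-1} (n = 1, 2, …).
For term 5, n = 5, so the run lengths are 20, 13, 9.

OOOOOOOOOOOOOOOOOOOOHHHHHHHHHHHHHTTTTTTTTT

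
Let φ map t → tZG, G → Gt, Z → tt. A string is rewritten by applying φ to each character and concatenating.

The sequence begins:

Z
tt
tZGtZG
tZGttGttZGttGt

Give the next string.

Applying the rule to each of the 14 symbols of tZGttGttZGttGt gives the pieces tZG tt Gt tZG tZG Gt tZG tZG tt Gt tZG tZG Gt tZG, which concatenate to the answer.

tZGttGttZGtZGGttZGtZGttGttZGtZGGttZG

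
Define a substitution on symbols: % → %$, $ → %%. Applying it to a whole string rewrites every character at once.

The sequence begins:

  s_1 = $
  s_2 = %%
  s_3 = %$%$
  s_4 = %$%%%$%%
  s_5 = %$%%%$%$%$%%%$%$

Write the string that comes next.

Replace each of the 16 characters of %$%%%$%$%$%%%$%$ in place — %$ %% %$ %$ %$ %% %$ %% %$ %% %$ %$ %$ %% %$ %% — and concatenate.

%$%%%$%$%$%%%$%%%$%%%$%$%$%%%$%%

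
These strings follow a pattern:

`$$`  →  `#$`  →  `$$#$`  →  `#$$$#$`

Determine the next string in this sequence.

This is a Fibonacci-style word recurrence s(k) = s(k−2)·s(k−1): e.g. $$·#$ = $$#$.
So term 5 is $$#$·#$$$#$.

$$#$#$$$#$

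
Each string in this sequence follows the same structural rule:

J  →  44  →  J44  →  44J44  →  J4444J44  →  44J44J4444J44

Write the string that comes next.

J4444J4444J44J4444J44

This is a Fibonacci-style word recurrence s(k) = s(k−2)·s(k−1): e.g. J·44 = J44.
Continuing: J4444J44 · 44J44J4444J44 gives term 7.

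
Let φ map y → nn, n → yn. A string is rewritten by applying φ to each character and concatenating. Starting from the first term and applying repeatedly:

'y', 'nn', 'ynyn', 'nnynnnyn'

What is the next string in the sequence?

Expanding nnynnnyn: n→yn, n→yn, y→nn, n→yn, n→yn, n→yn, y→nn, n→yn. Concatenated: yn yn nn yn yn yn nn yn.

ynynnnynynynnnyn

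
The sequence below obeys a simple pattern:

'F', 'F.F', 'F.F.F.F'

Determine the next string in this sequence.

Each string is two copies of the previous one joined by '.'.
Doubling F.F.F.F with '.' between the halves:

F.F.F.F.F.F.F.F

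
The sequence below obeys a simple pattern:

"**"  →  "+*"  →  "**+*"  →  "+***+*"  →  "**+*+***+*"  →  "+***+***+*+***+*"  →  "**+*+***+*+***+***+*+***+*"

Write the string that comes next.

+***+***+*+***+***+*+***+*+***+***+*+***+*

This is a Fibonacci-style word recurrence s(k) = s(k−2)·s(k−1): e.g. **·+* = **+*.
So term 8 is +***+***+*+***+*·**+*+***+*+***+***+*+***+*.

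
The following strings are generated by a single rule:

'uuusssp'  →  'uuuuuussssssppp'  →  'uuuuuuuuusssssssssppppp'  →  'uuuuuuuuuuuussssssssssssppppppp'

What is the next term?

Term n consists of 3n u's, followed by 3n s's, followed by 2n-1 p's (n = 1, 2, …).
For the next term, n = 5, so the run lengths are 15, 15, 9.

uuuuuuuuuuuuuuusssssssssssssssppppppppp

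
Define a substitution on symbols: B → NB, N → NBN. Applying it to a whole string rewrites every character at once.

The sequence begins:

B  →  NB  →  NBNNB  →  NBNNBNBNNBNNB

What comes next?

Applying the rule to each of the 13 symbols of NBNNBNBNNBNNB gives the pieces NBN NB NBN NBN NB NBN NB NBN NBN NB NBN NBN NB, which concatenate to the answer.

NBNNBNBNNBNNBNBNNBNBNNBNNBNBNNBNNB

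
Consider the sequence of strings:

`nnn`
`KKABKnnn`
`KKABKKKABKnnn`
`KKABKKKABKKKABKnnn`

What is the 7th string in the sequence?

KKABKKKABKKKABKKKABKKKABKKKABKnnn

Each term is the previous one with KKABK prepended.
From KKABKKKABKKKABKnnn, 3 further steps: KKABKKKABKKKABKnnn → KKABKKKABKKKABKKKABKnnn → KKABKKKABKKKABKKKABKKKABKnnn → (answer).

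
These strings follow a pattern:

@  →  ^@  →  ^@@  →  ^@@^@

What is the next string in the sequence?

^@@^@^@@

This is a Fibonacci-style word recurrence s(k) = s(k−1)·s(k−2): e.g. ^@·@ = ^@@.
The next term joins ^@@^@ and ^@@.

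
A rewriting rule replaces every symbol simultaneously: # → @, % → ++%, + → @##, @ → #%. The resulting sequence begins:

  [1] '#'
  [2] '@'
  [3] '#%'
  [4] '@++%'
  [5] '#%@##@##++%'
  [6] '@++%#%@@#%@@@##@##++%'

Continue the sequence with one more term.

#%@##@##++%@++%#%#%@++%#%#%#%@@#%@@@##@##++%

Applying the rule to each of the 21 symbols of @++%#%@@#%@@@##@##++% gives the pieces #% @## @## ++% @ ++% #% #% @ ++% #% #% #% @ @ #% @ @ @## @## ++%, which concatenate to the answer.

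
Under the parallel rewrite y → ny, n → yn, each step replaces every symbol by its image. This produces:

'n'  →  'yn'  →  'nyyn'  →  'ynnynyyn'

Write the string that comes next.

nyynynnyynnynyyn

Apply φ to ynnynyyn symbol by symbol: y→ny, n→yn, n→yn, y→ny, n→yn, y→ny, y→ny, n→yn; joined: ny yn yn ny yn ny ny yn.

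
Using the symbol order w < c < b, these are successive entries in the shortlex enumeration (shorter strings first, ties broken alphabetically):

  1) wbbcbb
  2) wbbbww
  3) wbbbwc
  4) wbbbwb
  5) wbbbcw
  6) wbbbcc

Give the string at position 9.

Advancing 3 positions from wbbbcc through wbbbcc → wbbbcb → wbbbbw reaches term 9.

wbbbbc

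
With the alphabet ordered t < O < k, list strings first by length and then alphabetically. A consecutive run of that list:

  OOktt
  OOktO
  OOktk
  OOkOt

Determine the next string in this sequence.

Find the rightmost character of OOkOt below k, bump it to the next letter, and reset everything to its right to t.

OOkOO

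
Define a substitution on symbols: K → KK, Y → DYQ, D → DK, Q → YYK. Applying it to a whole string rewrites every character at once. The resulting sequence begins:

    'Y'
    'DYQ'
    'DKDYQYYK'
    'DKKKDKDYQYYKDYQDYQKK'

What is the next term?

Rewriting the 20 symbols of DKKKDKDYQYYKDYQDYQKK one by one yields DK KK KK KK DK KK DK DYQ YYK DYQ DYQ KK DK DYQ YYK DK DYQ YYK KK KK; concatenated:

DKKKKKKKDKKKDKDYQYYKDYQDYQKKDKDYQYYKDKDYQYYKKKKK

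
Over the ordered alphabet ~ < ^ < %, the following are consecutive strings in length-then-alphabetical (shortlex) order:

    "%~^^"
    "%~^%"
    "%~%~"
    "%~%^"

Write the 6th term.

Advancing 2 positions from %~%^ through %~%^ → %~%% reaches term 6.

%^~~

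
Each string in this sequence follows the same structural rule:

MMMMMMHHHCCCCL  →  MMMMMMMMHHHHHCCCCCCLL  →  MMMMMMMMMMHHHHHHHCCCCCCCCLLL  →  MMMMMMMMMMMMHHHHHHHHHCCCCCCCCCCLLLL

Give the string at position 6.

Reading off run lengths: M runs 6, 8, 10, 12; H runs 3, 5, 7, 9; C runs 4, 6, 8, 10; L runs 1, 2, 3, 4 — each is linear in n, where the shown terms are n = 2, 3, 4, 5.
At n = 7 the blocks have lengths 16, 13, 14, 6.

MMMMMMMMMMMMMMMMHHHHHHHHHHHHHCCCCCCCCCCCCCCLLLLLL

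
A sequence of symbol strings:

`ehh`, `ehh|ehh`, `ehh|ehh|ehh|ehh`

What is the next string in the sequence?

Each string is two copies of the previous one joined by '|'.
Doubling ehh|ehh|ehh|ehh with '|' between the halves:

ehh|ehh|ehh|ehh|ehh|ehh|ehh|ehh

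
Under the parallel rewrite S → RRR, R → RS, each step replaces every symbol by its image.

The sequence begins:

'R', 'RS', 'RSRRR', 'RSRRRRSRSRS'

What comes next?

RSRRRRSRSRSRSRRRRSRRRRSRRR

Rewriting each symbol of RSRRRRSRSRS: R→RS, S→RRR, R→RS, R→RS, R→RS, R→RS, S→RRR, R→RS, S→RRR, R→RS, S→RRR, which concatenates to RS RRR RS RS RS RS RRR RS RRR RS RRR.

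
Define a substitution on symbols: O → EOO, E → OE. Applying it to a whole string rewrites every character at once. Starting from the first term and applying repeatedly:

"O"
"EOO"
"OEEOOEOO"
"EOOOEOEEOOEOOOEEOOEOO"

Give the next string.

Applying the rule to each of the 21 symbols of EOOOEOEEOOEOOOEEOOEOO gives the pieces OE EOO EOO EOO OE EOO OE OE EOO EOO OE EOO EOO EOO OE OE EOO EOO OE EOO EOO, which concatenate to the answer.

OEEOOEOOEOOOEEOOOEOEEOOEOOOEEOOEOOEOOOEOEEOOEOOOEEOOEOO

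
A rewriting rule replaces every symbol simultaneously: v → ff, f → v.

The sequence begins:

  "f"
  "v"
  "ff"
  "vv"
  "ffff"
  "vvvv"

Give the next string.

Apply φ to vvvv symbol by symbol: v→ff, v→ff, v→ff, v→ff; joined: ff ff ff ff.

ffffffff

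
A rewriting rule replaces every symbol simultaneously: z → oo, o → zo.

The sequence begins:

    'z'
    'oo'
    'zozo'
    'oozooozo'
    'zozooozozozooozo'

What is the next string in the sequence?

φ(zozooozozozooozo) expands symbol-by-symbol to oo zo oo zo zo zo oo zo oo zo oo zo zo zo oo zo; joining the 16 pieces gives the next term.

oozooozozozooozooozooozozozooozo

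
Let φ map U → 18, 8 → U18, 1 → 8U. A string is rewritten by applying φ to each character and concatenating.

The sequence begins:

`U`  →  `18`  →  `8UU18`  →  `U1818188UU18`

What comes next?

Expanding U1818188UU18: U→18, 1→8U, 8→U18, 1→8U, 8→U18, 1→8U, 8→U18, 8→U18, U→18, U→18, 1→8U, 8→U18. Concatenated: 18 8U U18 8U U18 8U U18 U18 18 18 8U U18.

188UU188UU188UU18U1818188UU18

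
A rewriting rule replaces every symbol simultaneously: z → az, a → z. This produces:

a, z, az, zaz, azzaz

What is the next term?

zazazzaz

Expanding azzaz: a→z, z→az, z→az, a→z, z→az. Concatenated: z az az z az.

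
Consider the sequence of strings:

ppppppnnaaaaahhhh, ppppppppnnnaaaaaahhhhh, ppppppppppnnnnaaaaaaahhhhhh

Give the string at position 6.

Each string has the form p^{2n} n^{n-1} a^{n+2} h^{n+1}, where the shown terms are n = 3, 4, 5.
Setting n = 8 gives 16, 7, 10, 9 characters in each block.

ppppppppppppppppnnnnnnnaaaaaaaaaahhhhhhhhh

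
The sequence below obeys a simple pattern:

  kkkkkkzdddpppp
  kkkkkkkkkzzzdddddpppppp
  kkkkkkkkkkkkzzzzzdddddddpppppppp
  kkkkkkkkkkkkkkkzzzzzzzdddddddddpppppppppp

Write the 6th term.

Reading off run lengths: k runs 6, 9, 12, 15; z runs 1, 3, 5, 7; d runs 3, 5, 7, 9; p runs 4, 6, 8, 10 — each is linear in n (n = 1, 2, …).
At n = 6 the blocks have lengths 21, 11, 13, 14.

kkkkkkkkkkkkkkkkkkkkkzzzzzzzzzzzdddddddddddddpppppppppppppp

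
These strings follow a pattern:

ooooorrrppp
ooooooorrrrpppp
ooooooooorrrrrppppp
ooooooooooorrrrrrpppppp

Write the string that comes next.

ooooooooooooorrrrrrrppppppp

Term n consists of 2n+1 o's, followed by n+1 r's, followed by n+1 p's, where the shown terms are n = 2, 3, 4, 5.
At n = 6 the blocks have lengths 13, 7, 7.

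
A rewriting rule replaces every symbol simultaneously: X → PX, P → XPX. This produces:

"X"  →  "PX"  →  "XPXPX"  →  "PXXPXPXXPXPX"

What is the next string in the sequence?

XPXPXPXXPXPXXPXPXPXXPXPXXPXPX

Expanding PXXPXPXXPXPX: P→XPX, X→PX, X→PX, P→XPX, X→PX, P→XPX, X→PX, X→PX, P→XPX, X→PX, P→XPX, X→PX. Concatenated: XPX PX PX XPX PX XPX PX PX XPX PX XPX PX.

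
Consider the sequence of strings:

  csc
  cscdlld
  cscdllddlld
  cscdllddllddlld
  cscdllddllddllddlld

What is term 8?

Each term is the previous one with dlld appended.
From cscdllddllddllddlld, 3 further steps: cscdllddllddllddlld → cscdllddllddllddllddlld → cscdllddllddllddllddllddlld → (answer).

cscdllddllddllddllddllddllddlld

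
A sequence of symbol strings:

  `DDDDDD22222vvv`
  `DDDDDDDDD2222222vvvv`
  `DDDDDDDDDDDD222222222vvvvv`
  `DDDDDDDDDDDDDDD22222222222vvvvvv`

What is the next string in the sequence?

Each string has the form D^{3n} 2^{2n+1} v^{n+1}, where the shown terms are n = 2, 3, 4, 5.
For the next term, n = 6, so the run lengths are 18, 13, 7.

DDDDDDDDDDDDDDDDDD2222222222222vvvvvvv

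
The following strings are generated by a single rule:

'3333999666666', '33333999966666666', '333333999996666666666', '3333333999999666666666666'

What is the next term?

Term n consists of n+1 3's, followed by n 9's, followed by 2n 6's, where the shown terms are n = 3, 4, 5, 6.
For the next term, n = 7, so the run lengths are 8, 7, 14.

33333333999999966666666666666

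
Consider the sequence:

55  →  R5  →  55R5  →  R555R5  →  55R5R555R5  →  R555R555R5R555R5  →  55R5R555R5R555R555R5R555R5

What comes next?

This is a Fibonacci-style word recurrence s(k) = s(k−2)·s(k−1): e.g. 55·R5 = 55R5.
Continuing: R555R555R5R555R5 · 55R5R555R5R555R555R5R555R5 gives term 8.

R555R555R5R555R555R5R555R5R555R555R5R555R5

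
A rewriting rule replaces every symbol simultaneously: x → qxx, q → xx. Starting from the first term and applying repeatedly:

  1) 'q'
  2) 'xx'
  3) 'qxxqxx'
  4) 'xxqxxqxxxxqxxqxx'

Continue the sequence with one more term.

qxxqxxxxqxxqxxxxqxxqxxqxxqxxxxqxxqxxxxqxxqxx

Replace each of the 16 characters of xxqxxqxxxxqxxqxx in place — qxx qxx xx qxx qxx xx qxx qxx qxx qxx xx qxx qxx xx qxx qxx — and concatenate.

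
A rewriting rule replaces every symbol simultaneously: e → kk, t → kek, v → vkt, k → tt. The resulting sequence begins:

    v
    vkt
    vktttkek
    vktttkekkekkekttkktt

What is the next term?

Rewriting the 20 symbols of vktttkekkekkekttkktt one by one yields vkt tt kek kek kek tt kk tt tt kk tt tt kk tt kek kek tt tt kek kek; concatenated:

vktttkekkekkekttkkttttkkttttkkttkekkekttttkekkek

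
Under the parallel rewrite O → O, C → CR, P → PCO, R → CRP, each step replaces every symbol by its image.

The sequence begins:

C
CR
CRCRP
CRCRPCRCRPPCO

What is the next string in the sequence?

Replace each of the 13 characters of CRCRPCRCRPPCO in place — CR CRP CR CRP PCO CR CRP CR CRP PCO PCO CR O — and concatenate.

CRCRPCRCRPPCOCRCRPCRCRPPCOPCOCRO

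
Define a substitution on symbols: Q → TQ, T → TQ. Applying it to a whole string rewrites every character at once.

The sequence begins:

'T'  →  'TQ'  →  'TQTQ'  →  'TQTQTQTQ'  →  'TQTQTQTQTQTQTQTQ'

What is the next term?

Rewriting the 16 symbols of TQTQTQTQTQTQTQTQ one by one yields TQ TQ TQ TQ TQ TQ TQ TQ TQ TQ TQ TQ TQ TQ TQ TQ; concatenated:

TQTQTQTQTQTQTQTQTQTQTQTQTQTQTQTQ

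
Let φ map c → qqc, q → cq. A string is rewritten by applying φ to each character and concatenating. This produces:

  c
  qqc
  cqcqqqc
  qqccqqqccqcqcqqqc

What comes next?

Replace each of the 17 characters of qqccqqqccqcqcqqqc in place — cq cq qqc qqc cq cq cq qqc qqc cq qqc cq qqc cq cq cq qqc — and concatenate.

cqcqqqcqqccqcqcqqqcqqccqqqccqqqccqcqcqqqc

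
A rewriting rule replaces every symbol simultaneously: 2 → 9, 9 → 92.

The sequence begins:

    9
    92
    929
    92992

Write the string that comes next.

Apply φ to 92992 symbol by symbol: 9→92, 2→9, 9→92, 9→92, 2→9; joined: 92 9 92 92 9.

92992929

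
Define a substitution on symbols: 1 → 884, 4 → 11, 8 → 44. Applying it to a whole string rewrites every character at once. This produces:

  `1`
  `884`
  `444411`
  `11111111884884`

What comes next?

Rewriting the 14 symbols of 11111111884884 one by one yields 884 884 884 884 884 884 884 884 44 44 11 44 44 11; concatenated:

884884884884884884884884444411444411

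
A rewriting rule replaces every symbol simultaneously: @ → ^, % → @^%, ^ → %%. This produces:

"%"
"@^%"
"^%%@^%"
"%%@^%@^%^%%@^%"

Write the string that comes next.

@^%@^%^%%@^%^%%@^%%%@^%@^%^%%@^%

φ(%%@^%@^%^%%@^%) expands symbol-by-symbol to @^% @^% ^ %% @^% ^ %% @^% %% @^% @^% ^ %% @^%; joining the 14 pieces gives the next term.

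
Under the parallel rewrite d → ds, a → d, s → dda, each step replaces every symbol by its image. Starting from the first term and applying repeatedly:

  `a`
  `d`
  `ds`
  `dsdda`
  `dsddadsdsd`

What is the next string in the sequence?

Expanding dsddadsdsd: d→ds, s→dda, d→ds, d→ds, a→d, d→ds, s→dda, d→ds, s→dda, d→ds. Concatenated: ds dda ds ds d ds dda ds dda ds.

dsddadsdsddsddadsddads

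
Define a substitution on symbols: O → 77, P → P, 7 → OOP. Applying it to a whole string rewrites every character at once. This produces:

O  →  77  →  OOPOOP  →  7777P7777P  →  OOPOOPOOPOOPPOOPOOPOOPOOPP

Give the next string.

φ(OOPOOPOOPOOPPOOPOOPOOPOOPP) expands symbol-by-symbol to 77 77 P 77 77 P 77 77 P 77 77 P P 77 77 P 77 77 P 77 77 P 77 77 P P; joining the 26 pieces gives the next term.

7777P7777P7777P7777PP7777P7777P7777P7777PP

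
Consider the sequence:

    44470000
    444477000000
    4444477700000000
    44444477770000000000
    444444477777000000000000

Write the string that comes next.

The n-th term is n+1 4's then n-1 7's then 2n 0's, where the shown terms are n = 2, 3, 4, 5, 6.
For the next term, n = 7, so the run lengths are 8, 6, 14.

4444444477777700000000000000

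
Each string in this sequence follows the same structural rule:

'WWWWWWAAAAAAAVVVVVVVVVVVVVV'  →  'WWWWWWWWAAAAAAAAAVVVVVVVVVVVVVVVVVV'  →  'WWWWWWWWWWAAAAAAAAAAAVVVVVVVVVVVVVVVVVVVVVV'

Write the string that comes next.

WWWWWWWWWWWWAAAAAAAAAAAAAVVVVVVVVVVVVVVVVVVVVVVVVVV

Each string has the form W^{2n} A^{2n+1} V^{4n+2}, where the shown terms are n = 3, 4, 5.
For the next term, n = 6, so the run lengths are 12, 13, 26.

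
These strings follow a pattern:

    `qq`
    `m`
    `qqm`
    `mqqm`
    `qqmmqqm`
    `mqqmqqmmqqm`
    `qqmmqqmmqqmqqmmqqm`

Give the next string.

mqqmqqmmqqmqqmmqqmmqqmqqmmqqm

From term 3 onward, concatenate the second-to-last term with the last: qq·m = qqm, m·qqm = mqqm, …
The next term joins mqqmqqmmqqm and qqmmqqmmqqmqqmmqqm.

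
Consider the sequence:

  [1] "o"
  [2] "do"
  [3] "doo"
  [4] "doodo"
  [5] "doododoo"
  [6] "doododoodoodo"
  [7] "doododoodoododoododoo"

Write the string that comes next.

Each term (from the third on) is the previous term followed by the one before it: term 3 = do·o = doo.
So term 8 is doododoodoododoododoo·doododoodoodo.

doododoodoododoododoodoododoodoodo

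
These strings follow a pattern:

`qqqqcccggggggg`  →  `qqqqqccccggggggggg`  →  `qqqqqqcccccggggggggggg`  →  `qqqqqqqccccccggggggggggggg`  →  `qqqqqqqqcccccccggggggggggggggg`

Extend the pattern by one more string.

Each string has the form q^{n+1} c^{n} g^{2n+1}, where the shown terms are n = 3, 4, 5, 6, 7.
At n = 8 the blocks have lengths 9, 8, 17.

qqqqqqqqqccccccccggggggggggggggggg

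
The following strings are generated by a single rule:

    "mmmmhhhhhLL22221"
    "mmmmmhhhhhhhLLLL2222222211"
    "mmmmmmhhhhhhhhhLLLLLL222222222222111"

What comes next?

The n-th term is n+3 m's then 2n+3 h's then 2n L's then 4n 2's then n 1's (n = 1, 2, …).
Setting n = 4 gives 7, 11, 8, 16, 4 characters in each block.

mmmmmmmhhhhhhhhhhhLLLLLLLL22222222222222221111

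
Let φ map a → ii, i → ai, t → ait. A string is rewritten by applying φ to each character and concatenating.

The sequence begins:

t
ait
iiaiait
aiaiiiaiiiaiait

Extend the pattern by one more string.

iiaiiiaiaiaiiiaiaiaiiiaiiiaiait

φ(aiaiiiaiiiaiait) expands symbol-by-symbol to ii ai ii ai ai ai ii ai ai ai ii ai ii ai ait; joining the 15 pieces gives the next term.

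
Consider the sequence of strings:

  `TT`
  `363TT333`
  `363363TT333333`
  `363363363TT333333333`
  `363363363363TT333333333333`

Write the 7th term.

s(k+1) = 363·s(k)·333, so each term gains 363 as a prefix and 333 as a suffix.
From 363363363363TT333333333333, 2 further steps: 363363363363TT333333333333 → 363363363363363TT333333333333333 → (answer).

363363363363363363TT333333333333333333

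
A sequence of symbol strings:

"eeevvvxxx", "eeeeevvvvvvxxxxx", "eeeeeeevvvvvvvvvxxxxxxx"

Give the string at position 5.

eeeeeeeeeeevvvvvvvvvvvvvvvxxxxxxxxxxx

The n-th term is 2n+1 e's then 3n v's then 2n+1 x's (n = 1, 2, …).
For term 5, n = 5, so the run lengths are 11, 15, 11.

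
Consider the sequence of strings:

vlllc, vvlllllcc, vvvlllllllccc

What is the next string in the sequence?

Reading off run lengths: v runs 1, 2, 3; l runs 3, 5, 7; c runs 1, 2, 3 — each is linear in n, where the shown terms are n = 2, 3, 4.
For the next term, n = 5, so the run lengths are 4, 9, 4.

vvvvlllllllllcccc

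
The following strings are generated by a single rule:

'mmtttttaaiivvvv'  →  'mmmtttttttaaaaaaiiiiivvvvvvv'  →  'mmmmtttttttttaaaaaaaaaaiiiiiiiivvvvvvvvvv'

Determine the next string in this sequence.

mmmmmtttttttttttaaaaaaaaaaaaaaiiiiiiiiiiivvvvvvvvvvvvv

Reading off run lengths: m runs 2, 3, 4; t runs 5, 7, 9; a runs 2, 6, 10; i runs 2, 5, 8; v runs 4, 7, 10 — each is linear in n (n = 1, 2, …).
Setting n = 4 gives 5, 11, 14, 11, 13 characters in each block.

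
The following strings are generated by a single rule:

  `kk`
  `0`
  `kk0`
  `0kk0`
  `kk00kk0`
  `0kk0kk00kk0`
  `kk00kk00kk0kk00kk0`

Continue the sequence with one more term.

Each term (from the third on) is the two preceding terms concatenated in order: term 3 = kk·0 = kk0.
So term 8 is 0kk0kk00kk0·kk00kk00kk0kk00kk0.

0kk0kk00kk0kk00kk00kk0kk00kk0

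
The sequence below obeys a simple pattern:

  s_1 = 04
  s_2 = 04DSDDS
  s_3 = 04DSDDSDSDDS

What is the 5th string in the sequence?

The strings grow by a fixed suffix DSDDS each time.
From 04DSDDSDSDDS, 2 further steps: 04DSDDSDSDDS → 04DSDDSDSDDSDSDDS → (answer).

04DSDDSDSDDSDSDDSDSDDS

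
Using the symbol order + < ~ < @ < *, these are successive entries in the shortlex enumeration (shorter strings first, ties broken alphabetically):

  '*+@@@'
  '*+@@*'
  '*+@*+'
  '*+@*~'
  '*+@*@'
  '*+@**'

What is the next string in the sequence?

*+*++

The successor of *+@** increments the rightmost position that isn't already * and resets every position after it to +.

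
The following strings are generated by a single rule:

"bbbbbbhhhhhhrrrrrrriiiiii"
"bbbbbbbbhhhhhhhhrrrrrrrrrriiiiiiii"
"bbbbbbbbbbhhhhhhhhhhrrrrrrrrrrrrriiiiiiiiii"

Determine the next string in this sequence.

bbbbbbbbbbbbhhhhhhhhhhhhrrrrrrrrrrrrrrrriiiiiiiiiiii

Reading off run lengths: b runs 6, 8, 10; h runs 6, 8, 10; r runs 7, 10, 13; i runs 6, 8, 10 — each is linear in n, where the shown terms are n = 3, 4, 5.
Setting n = 6 gives 12, 12, 16, 12 characters in each block.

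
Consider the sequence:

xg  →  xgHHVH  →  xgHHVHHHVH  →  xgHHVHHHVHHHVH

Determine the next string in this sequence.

Each term is the previous one with HHVH appended.
Applying this once more to xgHHVHHHVHHHVH:

xgHHVHHHVHHHVHHHVH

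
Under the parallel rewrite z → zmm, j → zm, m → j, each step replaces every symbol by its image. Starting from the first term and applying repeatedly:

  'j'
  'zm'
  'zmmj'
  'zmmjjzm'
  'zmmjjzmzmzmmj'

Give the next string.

zmmjjzmzmzmmjzmmjzmmjjzm

φ(zmmjjzmzmzmmj) expands symbol-by-symbol to zmm j j zm zm zmm j zmm j zmm j j zm; joining the 13 pieces gives the next term.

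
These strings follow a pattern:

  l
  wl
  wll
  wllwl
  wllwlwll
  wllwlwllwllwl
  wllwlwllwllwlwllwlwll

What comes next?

This is a Fibonacci-style word recurrence s(k) = s(k−1)·s(k−2): e.g. wl·l = wll.
The next term joins wllwlwllwllwlwllwlwll and wllwlwllwllwl.

wllwlwllwllwlwllwlwllwllwlwllwllwl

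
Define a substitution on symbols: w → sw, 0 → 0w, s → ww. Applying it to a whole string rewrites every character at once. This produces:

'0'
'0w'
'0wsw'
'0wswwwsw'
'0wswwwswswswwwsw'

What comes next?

0wswwwswswswwwswwwswwwswswswwwsw

φ(0wswwwswswswwwsw) expands symbol-by-symbol to 0w sw ww sw sw sw ww sw ww sw ww sw sw sw ww sw; joining the 16 pieces gives the next term.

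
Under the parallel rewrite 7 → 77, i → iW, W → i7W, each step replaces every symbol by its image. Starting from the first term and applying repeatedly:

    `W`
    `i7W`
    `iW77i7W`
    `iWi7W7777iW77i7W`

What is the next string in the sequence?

iWi7WiW77i7W77777777iWi7W7777iW77i7W

Applying the rule to each of the 16 symbols of iWi7W7777iW77i7W gives the pieces iW i7W iW 77 i7W 77 77 77 77 iW i7W 77 77 iW 77 i7W, which concatenate to the answer.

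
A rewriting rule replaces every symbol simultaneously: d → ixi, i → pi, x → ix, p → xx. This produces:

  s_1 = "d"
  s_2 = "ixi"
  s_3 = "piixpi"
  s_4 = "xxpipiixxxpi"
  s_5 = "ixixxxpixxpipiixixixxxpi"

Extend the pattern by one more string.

Applying the rule to each of the 24 symbols of ixixxxpixxpipiixixixxxpi gives the pieces pi ix pi ix ix ix xx pi ix ix xx pi xx pi pi ix pi ix pi ix ix ix xx pi, which concatenate to the answer.

piixpiixixixxxpiixixxxpixxpipiixpiixpiixixixxxpi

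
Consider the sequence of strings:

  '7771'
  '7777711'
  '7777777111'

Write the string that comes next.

Each string has the form 7^{2n-1} 1^{n-1}, where the shown terms are n = 2, 3, 4.
For the next term, n = 5, so the run lengths are 9, 4.

7777777771111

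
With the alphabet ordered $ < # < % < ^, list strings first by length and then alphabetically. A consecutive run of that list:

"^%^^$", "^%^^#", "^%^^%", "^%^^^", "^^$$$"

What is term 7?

Advancing 2 positions from ^^$$$ through ^^$$$ → ^^$$# reaches term 7.

^^$$%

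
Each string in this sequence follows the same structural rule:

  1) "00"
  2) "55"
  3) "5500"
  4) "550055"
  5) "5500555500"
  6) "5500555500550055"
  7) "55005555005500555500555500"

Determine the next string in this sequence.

This is a Fibonacci-style word recurrence s(k) = s(k−1)·s(k−2): e.g. 55·00 = 5500.
The next term joins 55005555005500555500555500 and 5500555500550055.

550055550055005555005555005500555500550055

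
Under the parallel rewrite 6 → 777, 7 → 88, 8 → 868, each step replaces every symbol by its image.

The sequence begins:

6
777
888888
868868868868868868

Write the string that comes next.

868777868868777868868777868868777868868777868868777868

Applying the rule to each of the 18 symbols of 868868868868868868 gives the pieces 868 777 868 868 777 868 868 777 868 868 777 868 868 777 868 868 777 868, which concatenate to the answer.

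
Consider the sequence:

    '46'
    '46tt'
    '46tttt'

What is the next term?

The strings grow by a fixed suffix tt each time.
So the next term is 46tttt·tt.

46tttttt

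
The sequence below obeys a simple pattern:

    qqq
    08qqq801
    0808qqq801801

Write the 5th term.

08080808qqq801801801801

Every step adds 08 to the front and 801 to the end of the previous string.
From 0808qqq801801, 2 further steps: 0808qqq801801 → 080808qqq801801801 → (answer).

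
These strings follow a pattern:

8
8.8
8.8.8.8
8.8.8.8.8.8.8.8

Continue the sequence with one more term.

Every step duplicates the string with '.' between the halves.
So the next term is two copies of 8.8.8.8.8.8.8.8 with '.' between the halves.

8.8.8.8.8.8.8.8.8.8.8.8.8.8.8.8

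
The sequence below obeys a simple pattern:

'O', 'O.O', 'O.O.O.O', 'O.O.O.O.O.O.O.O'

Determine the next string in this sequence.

Each string is two copies of the previous one joined by '.'.
Doubling O.O.O.O.O.O.O.O with '.' between the halves:

O.O.O.O.O.O.O.O.O.O.O.O.O.O.O.O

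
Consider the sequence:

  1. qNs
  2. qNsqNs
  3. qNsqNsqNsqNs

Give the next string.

qNsqNsqNsqNsqNsqNsqNsqNs

Every step duplicates the string.
So the next term is two copies of qNsqNsqNsqNs.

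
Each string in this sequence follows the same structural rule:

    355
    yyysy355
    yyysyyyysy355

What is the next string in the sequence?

The strings grow by a fixed prefix yyysy each time.
Applying this once more to yyysyyyysy355:

yyysyyyysyyyysy355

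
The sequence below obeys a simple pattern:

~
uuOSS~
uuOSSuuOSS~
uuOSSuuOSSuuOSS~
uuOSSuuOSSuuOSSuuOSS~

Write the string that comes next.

uuOSSuuOSSuuOSSuuOSSuuOSS~

Every step adds uuOSS at the front: s(k+1) = uuOSS·s(k).
So the next term is uuOSS·uuOSSuuOSSuuOSSuuOSS~.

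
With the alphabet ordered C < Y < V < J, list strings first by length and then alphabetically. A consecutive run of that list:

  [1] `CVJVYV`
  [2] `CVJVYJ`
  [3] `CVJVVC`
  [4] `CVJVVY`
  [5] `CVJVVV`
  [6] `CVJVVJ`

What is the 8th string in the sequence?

Advancing 2 positions from CVJVVJ through CVJVVJ → CVJVJC reaches term 8.

CVJVJY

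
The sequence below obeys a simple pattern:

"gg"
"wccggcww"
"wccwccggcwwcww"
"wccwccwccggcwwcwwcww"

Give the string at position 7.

Each term wraps the previous one in wcc on the left and cww on the right.
From wccwccwccggcwwcwwcww, 3 further steps: wccwccwccggcwwcwwcww → wccwccwccwccggcwwcwwcwwcww → wccwccwccwccwccggcwwcwwcwwcwwcww → (answer).

wccwccwccwccwccwccggcwwcwwcwwcwwcwwcww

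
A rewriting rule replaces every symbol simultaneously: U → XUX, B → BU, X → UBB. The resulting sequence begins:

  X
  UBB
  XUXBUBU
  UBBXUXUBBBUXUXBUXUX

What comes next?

Rewriting the 19 symbols of UBBXUXUBBBUXUXBUXUX one by one yields XUX BU BU UBB XUX UBB XUX BU BU BU XUX UBB XUX UBB BU XUX UBB XUX UBB; concatenated:

XUXBUBUUBBXUXUBBXUXBUBUBUXUXUBBXUXUBBBUXUXUBBXUXUBB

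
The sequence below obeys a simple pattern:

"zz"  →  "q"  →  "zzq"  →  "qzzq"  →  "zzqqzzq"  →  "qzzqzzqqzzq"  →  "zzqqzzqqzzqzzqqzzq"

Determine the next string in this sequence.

qzzqzzqqzzqzzqqzzqqzzqzzqqzzq

From term 3 onward, concatenate the second-to-last term with the last: zz·q = zzq, q·zzq = qzzq, …
The next term joins qzzqzzqqzzq and zzqqzzqqzzqzzqqzzq.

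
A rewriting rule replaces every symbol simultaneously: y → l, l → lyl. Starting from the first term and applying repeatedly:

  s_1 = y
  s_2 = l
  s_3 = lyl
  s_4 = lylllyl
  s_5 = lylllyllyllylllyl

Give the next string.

Rewriting the 17 symbols of lylllyllyllylllyl one by one yields lyl l lyl lyl lyl l lyl lyl l lyl lyl l lyl lyl lyl l lyl; concatenated:

lylllyllyllylllyllylllyllylllyllyllylllyl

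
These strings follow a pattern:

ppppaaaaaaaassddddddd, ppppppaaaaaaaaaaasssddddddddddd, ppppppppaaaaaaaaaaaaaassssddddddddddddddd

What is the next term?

Each string has the form p^{2n} a^{3n+2} s^{n} d^{4n-1}, where the shown terms are n = 2, 3, 4.
For the next term, n = 5, so the run lengths are 10, 17, 5, 19.

ppppppppppaaaaaaaaaaaaaaaaasssssddddddddddddddddddd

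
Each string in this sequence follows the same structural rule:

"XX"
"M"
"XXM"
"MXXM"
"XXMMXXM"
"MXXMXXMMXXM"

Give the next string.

Each term (from the third on) is the two preceding terms concatenated in order: term 3 = XX·M = XXM.
So term 7 is XXMMXXM·MXXMXXMMXXM.

XXMMXXMMXXMXXMMXXM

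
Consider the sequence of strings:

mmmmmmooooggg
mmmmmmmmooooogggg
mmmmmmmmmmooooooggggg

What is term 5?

mmmmmmmmmmmmmmooooooooggggggg

Each string has the form m^{2n} o^{n+1} g^{n}, where the shown terms are n = 3, 4, 5.
At n = 7 the blocks have lengths 14, 8, 7.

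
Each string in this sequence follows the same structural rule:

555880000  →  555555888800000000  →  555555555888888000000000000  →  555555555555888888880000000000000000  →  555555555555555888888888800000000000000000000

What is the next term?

Reading off run lengths: 5 runs 3, 6, 9, 12, 15; 8 runs 2, 4, 6, 8, 10; 0 runs 4, 8, 12, 16, 20 — each is linear in n (n = 1, 2, …).
For the next term, n = 6, so the run lengths are 18, 12, 24.

555555555555555555888888888888000000000000000000000000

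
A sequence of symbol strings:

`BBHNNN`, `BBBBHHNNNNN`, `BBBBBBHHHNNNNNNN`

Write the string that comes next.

BBBBBBBBHHHHNNNNNNNNN

Reading off run lengths: B runs 2, 4, 6; H runs 1, 2, 3; N runs 3, 5, 7 — each is linear in n (n = 1, 2, …).
For the next term, n = 4, so the run lengths are 8, 4, 9.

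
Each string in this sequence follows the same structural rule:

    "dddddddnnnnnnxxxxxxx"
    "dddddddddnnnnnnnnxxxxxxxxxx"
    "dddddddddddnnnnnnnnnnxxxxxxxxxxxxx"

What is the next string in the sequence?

Term n consists of 2n+3 d's, followed by 2n+2 n's, followed by 3n+1 x's, where the shown terms are n = 2, 3, 4.
For the next term, n = 5, so the run lengths are 13, 12, 16.

dddddddddddddnnnnnnnnnnnnxxxxxxxxxxxxxxxx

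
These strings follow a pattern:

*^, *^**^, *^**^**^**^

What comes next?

Every step duplicates the string with '*' between the halves.
Doubling *^**^**^**^ with '*' between the halves:

*^**^**^**^**^**^**^**^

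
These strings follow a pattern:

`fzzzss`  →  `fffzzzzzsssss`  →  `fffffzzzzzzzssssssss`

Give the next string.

fffffffzzzzzzzzzsssssssssss

Each string has the form f^{2n-1} z^{2n+1} s^{3n-1} (n = 1, 2, …).
Setting n = 4 gives 7, 9, 11 characters in each block.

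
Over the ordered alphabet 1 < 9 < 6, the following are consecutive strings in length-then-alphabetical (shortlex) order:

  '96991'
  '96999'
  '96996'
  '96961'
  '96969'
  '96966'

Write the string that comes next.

Find the rightmost character of 96966 below 6, bump it to the next letter, and reset everything to its right to 1.

96611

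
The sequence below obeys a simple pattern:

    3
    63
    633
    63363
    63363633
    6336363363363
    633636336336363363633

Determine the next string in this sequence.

6336363363363633636336336363363363

This is a Fibonacci-style word recurrence s(k) = s(k−1)·s(k−2): e.g. 63·3 = 633.
Continuing: 633636336336363363633 · 6336363363363 gives term 8.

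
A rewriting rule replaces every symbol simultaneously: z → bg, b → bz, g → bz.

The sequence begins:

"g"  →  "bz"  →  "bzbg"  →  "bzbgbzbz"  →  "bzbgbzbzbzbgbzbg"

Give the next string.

bzbgbzbzbzbgbzbgbzbgbzbzbzbgbzbz

Applying the rule to each of the 16 symbols of bzbgbzbzbzbgbzbg gives the pieces bz bg bz bz bz bg bz bg bz bg bz bz bz bg bz bz, which concatenate to the answer.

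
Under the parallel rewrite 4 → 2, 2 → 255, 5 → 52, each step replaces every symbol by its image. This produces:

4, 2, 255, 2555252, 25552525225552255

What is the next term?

Replace each of the 17 characters of 25552525225552255 in place — 255 52 52 52 255 52 255 52 255 255 52 52 52 255 255 52 52 — and concatenate.

25552525225552255522552555252522552555252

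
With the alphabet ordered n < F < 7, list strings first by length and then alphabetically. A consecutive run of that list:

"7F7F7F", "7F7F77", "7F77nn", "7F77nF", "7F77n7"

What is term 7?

7F77FF

Continuing the enumeration 2 steps past 7F77n7: 7F77n7 → 7F77Fn → (answer).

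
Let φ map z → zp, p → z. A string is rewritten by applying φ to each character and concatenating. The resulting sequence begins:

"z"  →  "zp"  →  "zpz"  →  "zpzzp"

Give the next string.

zpzzpzpz

Expanding zpzzp: z→zp, p→z, z→zp, z→zp, p→z. Concatenated: zp z zp zp z.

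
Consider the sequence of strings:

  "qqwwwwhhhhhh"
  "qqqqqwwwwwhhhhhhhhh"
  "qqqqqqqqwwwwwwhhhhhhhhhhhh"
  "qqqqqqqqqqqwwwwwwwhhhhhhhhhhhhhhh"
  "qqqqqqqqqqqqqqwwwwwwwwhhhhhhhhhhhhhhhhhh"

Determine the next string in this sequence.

Each string has the form q^{3n-1} w^{n+3} h^{3n+3} (n = 1, 2, …).
For the next term, n = 6, so the run lengths are 17, 9, 21.

qqqqqqqqqqqqqqqqqwwwwwwwwwhhhhhhhhhhhhhhhhhhhhh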